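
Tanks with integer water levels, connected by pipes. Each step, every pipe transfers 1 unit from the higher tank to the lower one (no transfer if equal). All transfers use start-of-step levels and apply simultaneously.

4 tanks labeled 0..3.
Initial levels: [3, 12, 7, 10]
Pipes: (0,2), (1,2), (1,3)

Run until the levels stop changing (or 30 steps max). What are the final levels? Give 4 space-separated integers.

Step 1: flows [2->0,1->2,1->3] -> levels [4 10 7 11]
Step 2: flows [2->0,1->2,3->1] -> levels [5 10 7 10]
Step 3: flows [2->0,1->2,1=3] -> levels [6 9 7 10]
Step 4: flows [2->0,1->2,3->1] -> levels [7 9 7 9]
Step 5: flows [0=2,1->2,1=3] -> levels [7 8 8 9]
Step 6: flows [2->0,1=2,3->1] -> levels [8 9 7 8]
Step 7: flows [0->2,1->2,1->3] -> levels [7 7 9 9]
Step 8: flows [2->0,2->1,3->1] -> levels [8 9 7 8]
  -> period-2 cycle: step 8 state = step 6 state; never stabilizes
  -> state at step 30: (30-6) mod 2 = 0, same as step 6 -> [8 9 7 8]

Answer: 8 9 7 8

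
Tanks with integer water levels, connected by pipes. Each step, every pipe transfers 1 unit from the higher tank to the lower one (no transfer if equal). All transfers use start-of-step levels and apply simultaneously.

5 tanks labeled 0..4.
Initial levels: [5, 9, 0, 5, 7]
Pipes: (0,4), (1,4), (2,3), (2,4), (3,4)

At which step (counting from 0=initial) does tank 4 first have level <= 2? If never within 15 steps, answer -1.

Step 1: flows [4->0,1->4,3->2,4->2,4->3] -> levels [6 8 2 5 5]
Step 2: flows [0->4,1->4,3->2,4->2,3=4] -> levels [5 7 4 4 6]
Step 3: flows [4->0,1->4,2=3,4->2,4->3] -> levels [6 6 5 5 4]
Step 4: flows [0->4,1->4,2=3,2->4,3->4] -> levels [5 5 4 4 8]
Step 5: flows [4->0,4->1,2=3,4->2,4->3] -> levels [6 6 5 5 4]
  -> period-2 cycle (repeats step 3); tank 4 never drops to <=2
Tank 4 never reaches <=2 within 15 steps

Answer: -1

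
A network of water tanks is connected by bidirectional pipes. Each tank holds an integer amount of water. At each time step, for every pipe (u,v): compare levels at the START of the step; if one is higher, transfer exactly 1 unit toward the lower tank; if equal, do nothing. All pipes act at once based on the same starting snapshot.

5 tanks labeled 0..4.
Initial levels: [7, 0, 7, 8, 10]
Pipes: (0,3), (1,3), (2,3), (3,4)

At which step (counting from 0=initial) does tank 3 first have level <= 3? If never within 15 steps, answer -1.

Answer: -1

Derivation:
Step 1: flows [3->0,3->1,3->2,4->3] -> levels [8 1 8 6 9]
Step 2: flows [0->3,3->1,2->3,4->3] -> levels [7 2 7 8 8]
Step 3: flows [3->0,3->1,3->2,3=4] -> levels [8 3 8 5 8]
Step 4: flows [0->3,3->1,2->3,4->3] -> levels [7 4 7 7 7]
Step 5: flows [0=3,3->1,2=3,3=4] -> levels [7 5 7 6 7]
Step 6: flows [0->3,3->1,2->3,4->3] -> levels [6 6 6 8 6]
Step 7: flows [3->0,3->1,3->2,3->4] -> levels [7 7 7 4 7]
Step 8: flows [0->3,1->3,2->3,4->3] -> levels [6 6 6 8 6]
  -> period-2 cycle (repeats step 6); tank 3 never drops to <=3
Tank 3 never reaches <=3 within 15 steps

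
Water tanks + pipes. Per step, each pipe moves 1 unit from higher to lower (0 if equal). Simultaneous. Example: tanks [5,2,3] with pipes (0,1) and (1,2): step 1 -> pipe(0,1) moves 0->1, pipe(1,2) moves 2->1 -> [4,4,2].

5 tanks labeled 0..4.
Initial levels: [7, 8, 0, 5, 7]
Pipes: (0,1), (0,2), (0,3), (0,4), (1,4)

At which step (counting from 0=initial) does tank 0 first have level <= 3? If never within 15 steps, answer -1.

Answer: 6

Derivation:
Step 1: flows [1->0,0->2,0->3,0=4,1->4] -> levels [6 6 1 6 8]
Step 2: flows [0=1,0->2,0=3,4->0,4->1] -> levels [6 7 2 6 6]
Step 3: flows [1->0,0->2,0=3,0=4,1->4] -> levels [6 5 3 6 7]
Step 4: flows [0->1,0->2,0=3,4->0,4->1] -> levels [5 7 4 6 5]
Step 5: flows [1->0,0->2,3->0,0=4,1->4] -> levels [6 5 5 5 6]
Step 6: flows [0->1,0->2,0->3,0=4,4->1] -> levels [3 7 6 6 5]
Tank 0 first reaches <=3 at step 6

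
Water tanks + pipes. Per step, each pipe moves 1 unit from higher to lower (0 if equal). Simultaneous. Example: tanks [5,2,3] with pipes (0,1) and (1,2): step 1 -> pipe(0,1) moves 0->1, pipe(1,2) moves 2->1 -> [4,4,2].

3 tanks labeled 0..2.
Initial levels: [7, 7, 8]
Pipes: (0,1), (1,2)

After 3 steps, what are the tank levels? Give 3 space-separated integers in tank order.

Step 1: flows [0=1,2->1] -> levels [7 8 7]
Step 2: flows [1->0,1->2] -> levels [8 6 8]
Step 3: flows [0->1,2->1] -> levels [7 8 7]

Answer: 7 8 7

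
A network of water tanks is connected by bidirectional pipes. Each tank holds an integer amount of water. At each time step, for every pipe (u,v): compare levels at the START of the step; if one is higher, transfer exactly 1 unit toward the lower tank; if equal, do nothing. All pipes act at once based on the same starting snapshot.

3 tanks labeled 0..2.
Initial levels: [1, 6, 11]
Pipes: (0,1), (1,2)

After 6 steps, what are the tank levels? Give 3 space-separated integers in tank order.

Step 1: flows [1->0,2->1] -> levels [2 6 10]
Step 2: flows [1->0,2->1] -> levels [3 6 9]
Step 3: flows [1->0,2->1] -> levels [4 6 8]
Step 4: flows [1->0,2->1] -> levels [5 6 7]
Step 5: flows [1->0,2->1] -> levels [6 6 6]
Step 6: flows [0=1,1=2] -> levels [6 6 6]

Answer: 6 6 6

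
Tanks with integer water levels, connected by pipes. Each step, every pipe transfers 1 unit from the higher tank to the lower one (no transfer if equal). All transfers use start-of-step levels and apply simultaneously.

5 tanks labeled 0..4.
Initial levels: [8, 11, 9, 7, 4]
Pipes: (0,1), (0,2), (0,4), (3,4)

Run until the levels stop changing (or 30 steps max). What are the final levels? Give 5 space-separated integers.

Step 1: flows [1->0,2->0,0->4,3->4] -> levels [9 10 8 6 6]
Step 2: flows [1->0,0->2,0->4,3=4] -> levels [8 9 9 6 7]
Step 3: flows [1->0,2->0,0->4,4->3] -> levels [9 8 8 7 7]
Step 4: flows [0->1,0->2,0->4,3=4] -> levels [6 9 9 7 8]
Step 5: flows [1->0,2->0,4->0,4->3] -> levels [9 8 8 8 6]
Step 6: flows [0->1,0->2,0->4,3->4] -> levels [6 9 9 7 8]
  -> period-2 cycle: step 6 state = step 4 state; never stabilizes
  -> state at step 30: (30-4) mod 2 = 0, same as step 4 -> [6 9 9 7 8]

Answer: 6 9 9 7 8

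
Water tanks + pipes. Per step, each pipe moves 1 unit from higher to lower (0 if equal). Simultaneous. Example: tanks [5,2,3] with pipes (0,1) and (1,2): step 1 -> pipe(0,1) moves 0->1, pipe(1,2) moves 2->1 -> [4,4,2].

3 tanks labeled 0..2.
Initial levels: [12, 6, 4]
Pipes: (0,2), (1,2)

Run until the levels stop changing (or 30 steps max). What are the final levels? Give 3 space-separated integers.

Answer: 8 8 6

Derivation:
Step 1: flows [0->2,1->2] -> levels [11 5 6]
Step 2: flows [0->2,2->1] -> levels [10 6 6]
Step 3: flows [0->2,1=2] -> levels [9 6 7]
Step 4: flows [0->2,2->1] -> levels [8 7 7]
Step 5: flows [0->2,1=2] -> levels [7 7 8]
Step 6: flows [2->0,2->1] -> levels [8 8 6]
Step 7: flows [0->2,1->2] -> levels [7 7 8]
  -> period-2 cycle: step 7 state = step 5 state; never stabilizes
  -> state at step 30: (30-5) mod 2 = 1, same as step 6 -> [8 8 6]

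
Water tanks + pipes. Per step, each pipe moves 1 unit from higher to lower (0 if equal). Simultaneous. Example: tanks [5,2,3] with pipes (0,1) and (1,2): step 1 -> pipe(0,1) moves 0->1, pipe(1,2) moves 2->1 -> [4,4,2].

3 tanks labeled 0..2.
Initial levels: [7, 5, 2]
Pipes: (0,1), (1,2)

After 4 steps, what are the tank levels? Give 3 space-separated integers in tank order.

Answer: 4 6 4

Derivation:
Step 1: flows [0->1,1->2] -> levels [6 5 3]
Step 2: flows [0->1,1->2] -> levels [5 5 4]
Step 3: flows [0=1,1->2] -> levels [5 4 5]
Step 4: flows [0->1,2->1] -> levels [4 6 4]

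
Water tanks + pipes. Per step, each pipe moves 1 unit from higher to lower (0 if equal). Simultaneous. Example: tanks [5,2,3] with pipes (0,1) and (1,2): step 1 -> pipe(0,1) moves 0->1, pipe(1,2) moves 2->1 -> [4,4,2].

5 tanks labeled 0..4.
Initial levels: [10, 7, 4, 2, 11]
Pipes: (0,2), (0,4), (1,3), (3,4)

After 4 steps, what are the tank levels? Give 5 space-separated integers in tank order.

Answer: 6 6 8 7 7

Derivation:
Step 1: flows [0->2,4->0,1->3,4->3] -> levels [10 6 5 4 9]
Step 2: flows [0->2,0->4,1->3,4->3] -> levels [8 5 6 6 9]
Step 3: flows [0->2,4->0,3->1,4->3] -> levels [8 6 7 6 7]
Step 4: flows [0->2,0->4,1=3,4->3] -> levels [6 6 8 7 7]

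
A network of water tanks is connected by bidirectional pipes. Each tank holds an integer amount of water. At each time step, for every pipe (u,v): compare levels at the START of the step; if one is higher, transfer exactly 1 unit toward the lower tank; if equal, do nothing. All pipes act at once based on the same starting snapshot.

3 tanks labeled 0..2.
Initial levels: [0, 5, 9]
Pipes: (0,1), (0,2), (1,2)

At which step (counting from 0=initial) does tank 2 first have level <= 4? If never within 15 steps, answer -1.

Step 1: flows [1->0,2->0,2->1] -> levels [2 5 7]
Step 2: flows [1->0,2->0,2->1] -> levels [4 5 5]
Step 3: flows [1->0,2->0,1=2] -> levels [6 4 4]
Tank 2 first reaches <=4 at step 3

Answer: 3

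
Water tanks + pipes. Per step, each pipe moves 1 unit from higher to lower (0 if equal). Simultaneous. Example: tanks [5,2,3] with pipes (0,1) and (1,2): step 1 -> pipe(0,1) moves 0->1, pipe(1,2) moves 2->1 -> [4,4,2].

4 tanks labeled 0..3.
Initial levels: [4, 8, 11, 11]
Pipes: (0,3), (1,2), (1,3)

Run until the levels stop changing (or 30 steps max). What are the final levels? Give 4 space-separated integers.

Answer: 8 8 9 9

Derivation:
Step 1: flows [3->0,2->1,3->1] -> levels [5 10 10 9]
Step 2: flows [3->0,1=2,1->3] -> levels [6 9 10 9]
Step 3: flows [3->0,2->1,1=3] -> levels [7 10 9 8]
Step 4: flows [3->0,1->2,1->3] -> levels [8 8 10 8]
Step 5: flows [0=3,2->1,1=3] -> levels [8 9 9 8]
Step 6: flows [0=3,1=2,1->3] -> levels [8 8 9 9]
Step 7: flows [3->0,2->1,3->1] -> levels [9 10 8 7]
Step 8: flows [0->3,1->2,1->3] -> levels [8 8 9 9]
  -> period-2 cycle: step 8 state = step 6 state; never stabilizes
  -> state at step 30: (30-6) mod 2 = 0, same as step 6 -> [8 8 9 9]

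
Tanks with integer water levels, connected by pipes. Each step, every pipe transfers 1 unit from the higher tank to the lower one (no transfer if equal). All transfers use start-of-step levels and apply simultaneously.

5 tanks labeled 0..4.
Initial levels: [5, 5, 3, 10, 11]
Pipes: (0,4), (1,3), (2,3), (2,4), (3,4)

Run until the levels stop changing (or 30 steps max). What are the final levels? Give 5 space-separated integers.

Step 1: flows [4->0,3->1,3->2,4->2,4->3] -> levels [6 6 5 9 8]
Step 2: flows [4->0,3->1,3->2,4->2,3->4] -> levels [7 7 7 6 7]
Step 3: flows [0=4,1->3,2->3,2=4,4->3] -> levels [7 6 6 9 6]
Step 4: flows [0->4,3->1,3->2,2=4,3->4] -> levels [6 7 7 6 8]
Step 5: flows [4->0,1->3,2->3,4->2,4->3] -> levels [7 6 7 9 5]
Step 6: flows [0->4,3->1,3->2,2->4,3->4] -> levels [6 7 7 6 8]
  -> period-2 cycle: step 6 state = step 4 state; never stabilizes
  -> state at step 30: (30-4) mod 2 = 0, same as step 4 -> [6 7 7 6 8]

Answer: 6 7 7 6 8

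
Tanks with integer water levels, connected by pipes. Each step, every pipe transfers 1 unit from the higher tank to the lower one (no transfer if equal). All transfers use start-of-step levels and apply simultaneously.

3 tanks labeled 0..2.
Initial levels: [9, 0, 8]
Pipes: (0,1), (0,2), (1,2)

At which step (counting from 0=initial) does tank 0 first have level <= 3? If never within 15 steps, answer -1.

Step 1: flows [0->1,0->2,2->1] -> levels [7 2 8]
Step 2: flows [0->1,2->0,2->1] -> levels [7 4 6]
Step 3: flows [0->1,0->2,2->1] -> levels [5 6 6]
Step 4: flows [1->0,2->0,1=2] -> levels [7 5 5]
Step 5: flows [0->1,0->2,1=2] -> levels [5 6 6]
  -> period-2 cycle (repeats step 3); tank 0 never drops to <=3
Tank 0 never reaches <=3 within 15 steps

Answer: -1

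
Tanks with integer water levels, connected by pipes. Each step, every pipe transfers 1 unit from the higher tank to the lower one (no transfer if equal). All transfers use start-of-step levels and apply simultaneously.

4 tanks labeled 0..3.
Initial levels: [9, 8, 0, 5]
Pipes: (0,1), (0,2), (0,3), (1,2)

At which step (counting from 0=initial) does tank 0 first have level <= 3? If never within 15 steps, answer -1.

Answer: -1

Derivation:
Step 1: flows [0->1,0->2,0->3,1->2] -> levels [6 8 2 6]
Step 2: flows [1->0,0->2,0=3,1->2] -> levels [6 6 4 6]
Step 3: flows [0=1,0->2,0=3,1->2] -> levels [5 5 6 6]
Step 4: flows [0=1,2->0,3->0,2->1] -> levels [7 6 4 5]
Step 5: flows [0->1,0->2,0->3,1->2] -> levels [4 6 6 6]
Step 6: flows [1->0,2->0,3->0,1=2] -> levels [7 5 5 5]
Step 7: flows [0->1,0->2,0->3,1=2] -> levels [4 6 6 6]
  -> period-2 cycle (repeats step 5); tank 0 never drops to <=3
Tank 0 never reaches <=3 within 15 steps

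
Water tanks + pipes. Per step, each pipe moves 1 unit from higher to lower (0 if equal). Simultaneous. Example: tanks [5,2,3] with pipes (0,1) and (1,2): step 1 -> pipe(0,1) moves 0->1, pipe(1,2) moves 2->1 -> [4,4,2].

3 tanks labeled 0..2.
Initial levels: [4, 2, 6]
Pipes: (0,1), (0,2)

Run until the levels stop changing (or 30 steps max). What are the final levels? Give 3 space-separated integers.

Step 1: flows [0->1,2->0] -> levels [4 3 5]
Step 2: flows [0->1,2->0] -> levels [4 4 4]
Step 3: flows [0=1,0=2] -> levels [4 4 4]
  -> stable (no change)

Answer: 4 4 4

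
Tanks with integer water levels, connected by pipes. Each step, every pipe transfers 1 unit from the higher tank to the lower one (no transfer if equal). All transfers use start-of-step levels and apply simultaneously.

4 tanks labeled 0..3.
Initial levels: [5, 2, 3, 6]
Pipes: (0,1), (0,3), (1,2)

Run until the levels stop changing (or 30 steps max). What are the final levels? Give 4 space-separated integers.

Answer: 3 5 3 5

Derivation:
Step 1: flows [0->1,3->0,2->1] -> levels [5 4 2 5]
Step 2: flows [0->1,0=3,1->2] -> levels [4 4 3 5]
Step 3: flows [0=1,3->0,1->2] -> levels [5 3 4 4]
Step 4: flows [0->1,0->3,2->1] -> levels [3 5 3 5]
Step 5: flows [1->0,3->0,1->2] -> levels [5 3 4 4]
  -> period-2 cycle: step 5 state = step 3 state; never stabilizes
  -> state at step 30: (30-3) mod 2 = 1, same as step 4 -> [3 5 3 5]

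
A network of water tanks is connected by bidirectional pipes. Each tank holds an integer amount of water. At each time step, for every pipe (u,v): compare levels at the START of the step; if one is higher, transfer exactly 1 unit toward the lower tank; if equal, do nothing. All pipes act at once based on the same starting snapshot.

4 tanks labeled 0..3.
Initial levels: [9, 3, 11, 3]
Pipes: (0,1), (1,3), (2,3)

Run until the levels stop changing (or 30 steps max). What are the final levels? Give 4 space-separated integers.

Answer: 7 5 6 8

Derivation:
Step 1: flows [0->1,1=3,2->3] -> levels [8 4 10 4]
Step 2: flows [0->1,1=3,2->3] -> levels [7 5 9 5]
Step 3: flows [0->1,1=3,2->3] -> levels [6 6 8 6]
Step 4: flows [0=1,1=3,2->3] -> levels [6 6 7 7]
Step 5: flows [0=1,3->1,2=3] -> levels [6 7 7 6]
Step 6: flows [1->0,1->3,2->3] -> levels [7 5 6 8]
Step 7: flows [0->1,3->1,3->2] -> levels [6 7 7 6]
  -> period-2 cycle: step 7 state = step 5 state; never stabilizes
  -> state at step 30: (30-5) mod 2 = 1, same as step 6 -> [7 5 6 8]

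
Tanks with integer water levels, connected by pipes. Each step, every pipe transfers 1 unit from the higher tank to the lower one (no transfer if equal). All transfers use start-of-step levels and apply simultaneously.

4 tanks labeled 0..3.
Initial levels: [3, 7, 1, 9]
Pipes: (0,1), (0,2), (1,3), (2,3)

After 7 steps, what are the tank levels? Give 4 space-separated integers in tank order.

Step 1: flows [1->0,0->2,3->1,3->2] -> levels [3 7 3 7]
Step 2: flows [1->0,0=2,1=3,3->2] -> levels [4 6 4 6]
Step 3: flows [1->0,0=2,1=3,3->2] -> levels [5 5 5 5]
Step 4: flows [0=1,0=2,1=3,2=3] -> levels [5 5 5 5]
  -> stable; steps 5..7 unchanged -> [5 5 5 5]

Answer: 5 5 5 5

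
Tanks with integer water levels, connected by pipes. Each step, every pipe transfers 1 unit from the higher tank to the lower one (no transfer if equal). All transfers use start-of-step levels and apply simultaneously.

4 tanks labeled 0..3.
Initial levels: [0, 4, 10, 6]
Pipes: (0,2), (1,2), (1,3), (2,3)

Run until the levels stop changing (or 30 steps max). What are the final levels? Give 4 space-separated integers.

Step 1: flows [2->0,2->1,3->1,2->3] -> levels [1 6 7 6]
Step 2: flows [2->0,2->1,1=3,2->3] -> levels [2 7 4 7]
Step 3: flows [2->0,1->2,1=3,3->2] -> levels [3 6 5 6]
Step 4: flows [2->0,1->2,1=3,3->2] -> levels [4 5 6 5]
Step 5: flows [2->0,2->1,1=3,2->3] -> levels [5 6 3 6]
Step 6: flows [0->2,1->2,1=3,3->2] -> levels [4 5 6 5]
  -> period-2 cycle: step 6 state = step 4 state; never stabilizes
  -> state at step 30: (30-4) mod 2 = 0, same as step 4 -> [4 5 6 5]

Answer: 4 5 6 5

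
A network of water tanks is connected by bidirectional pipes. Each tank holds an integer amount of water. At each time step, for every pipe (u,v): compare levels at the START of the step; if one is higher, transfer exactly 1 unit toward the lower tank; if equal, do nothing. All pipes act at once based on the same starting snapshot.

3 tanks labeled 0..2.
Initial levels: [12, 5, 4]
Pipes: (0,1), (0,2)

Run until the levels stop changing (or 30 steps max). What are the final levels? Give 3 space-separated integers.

Answer: 8 7 6

Derivation:
Step 1: flows [0->1,0->2] -> levels [10 6 5]
Step 2: flows [0->1,0->2] -> levels [8 7 6]
Step 3: flows [0->1,0->2] -> levels [6 8 7]
Step 4: flows [1->0,2->0] -> levels [8 7 6]
  -> period-2 cycle: step 4 state = step 2 state; never stabilizes
  -> state at step 30: (30-2) mod 2 = 0, same as step 2 -> [8 7 6]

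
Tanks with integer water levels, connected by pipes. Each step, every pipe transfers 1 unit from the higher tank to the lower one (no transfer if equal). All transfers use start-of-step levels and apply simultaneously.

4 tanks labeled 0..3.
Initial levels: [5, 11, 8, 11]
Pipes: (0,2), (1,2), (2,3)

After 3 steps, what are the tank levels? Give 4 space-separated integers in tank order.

Step 1: flows [2->0,1->2,3->2] -> levels [6 10 9 10]
Step 2: flows [2->0,1->2,3->2] -> levels [7 9 10 9]
Step 3: flows [2->0,2->1,2->3] -> levels [8 10 7 10]

Answer: 8 10 7 10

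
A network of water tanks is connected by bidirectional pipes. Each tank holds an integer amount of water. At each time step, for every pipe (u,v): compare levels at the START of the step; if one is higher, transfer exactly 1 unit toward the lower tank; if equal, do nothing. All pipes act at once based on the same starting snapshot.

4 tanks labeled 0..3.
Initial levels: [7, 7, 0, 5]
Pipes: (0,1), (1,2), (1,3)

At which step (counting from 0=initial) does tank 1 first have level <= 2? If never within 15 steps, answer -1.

Step 1: flows [0=1,1->2,1->3] -> levels [7 5 1 6]
Step 2: flows [0->1,1->2,3->1] -> levels [6 6 2 5]
Step 3: flows [0=1,1->2,1->3] -> levels [6 4 3 6]
Step 4: flows [0->1,1->2,3->1] -> levels [5 5 4 5]
Step 5: flows [0=1,1->2,1=3] -> levels [5 4 5 5]
Step 6: flows [0->1,2->1,3->1] -> levels [4 7 4 4]
Step 7: flows [1->0,1->2,1->3] -> levels [5 4 5 5]
  -> period-2 cycle (repeats step 5); tank 1 never drops to <=2
Tank 1 never reaches <=2 within 15 steps

Answer: -1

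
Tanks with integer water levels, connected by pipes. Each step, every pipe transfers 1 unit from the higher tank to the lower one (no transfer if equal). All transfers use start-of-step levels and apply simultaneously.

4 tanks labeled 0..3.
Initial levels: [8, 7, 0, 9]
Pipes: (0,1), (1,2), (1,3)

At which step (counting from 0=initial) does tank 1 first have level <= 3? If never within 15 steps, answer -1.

Answer: -1

Derivation:
Step 1: flows [0->1,1->2,3->1] -> levels [7 8 1 8]
Step 2: flows [1->0,1->2,1=3] -> levels [8 6 2 8]
Step 3: flows [0->1,1->2,3->1] -> levels [7 7 3 7]
Step 4: flows [0=1,1->2,1=3] -> levels [7 6 4 7]
Step 5: flows [0->1,1->2,3->1] -> levels [6 7 5 6]
Step 6: flows [1->0,1->2,1->3] -> levels [7 4 6 7]
Step 7: flows [0->1,2->1,3->1] -> levels [6 7 5 6]
  -> period-2 cycle (repeats step 5); tank 1 never drops to <=3
Tank 1 never reaches <=3 within 15 steps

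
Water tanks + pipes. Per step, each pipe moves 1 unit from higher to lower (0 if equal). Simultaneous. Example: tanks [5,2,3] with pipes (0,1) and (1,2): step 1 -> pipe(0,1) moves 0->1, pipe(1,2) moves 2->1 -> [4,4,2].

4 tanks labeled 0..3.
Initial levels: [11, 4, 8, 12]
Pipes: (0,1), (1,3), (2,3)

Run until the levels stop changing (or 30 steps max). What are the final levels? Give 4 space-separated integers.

Answer: 9 8 8 10

Derivation:
Step 1: flows [0->1,3->1,3->2] -> levels [10 6 9 10]
Step 2: flows [0->1,3->1,3->2] -> levels [9 8 10 8]
Step 3: flows [0->1,1=3,2->3] -> levels [8 9 9 9]
Step 4: flows [1->0,1=3,2=3] -> levels [9 8 9 9]
Step 5: flows [0->1,3->1,2=3] -> levels [8 10 9 8]
Step 6: flows [1->0,1->3,2->3] -> levels [9 8 8 10]
Step 7: flows [0->1,3->1,3->2] -> levels [8 10 9 8]
  -> period-2 cycle: step 7 state = step 5 state; never stabilizes
  -> state at step 30: (30-5) mod 2 = 1, same as step 6 -> [9 8 8 10]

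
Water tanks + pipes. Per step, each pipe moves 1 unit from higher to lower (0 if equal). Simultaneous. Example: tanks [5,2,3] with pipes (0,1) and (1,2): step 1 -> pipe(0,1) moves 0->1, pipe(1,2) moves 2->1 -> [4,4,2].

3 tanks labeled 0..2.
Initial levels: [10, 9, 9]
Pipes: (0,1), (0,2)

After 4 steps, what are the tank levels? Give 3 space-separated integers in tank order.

Step 1: flows [0->1,0->2] -> levels [8 10 10]
Step 2: flows [1->0,2->0] -> levels [10 9 9]
  -> period-2 cycle: step 2 state = step 0 state
  -> state at step 4: (4-0) mod 2 = 0, same as step 0 -> [10 9 9]

Answer: 10 9 9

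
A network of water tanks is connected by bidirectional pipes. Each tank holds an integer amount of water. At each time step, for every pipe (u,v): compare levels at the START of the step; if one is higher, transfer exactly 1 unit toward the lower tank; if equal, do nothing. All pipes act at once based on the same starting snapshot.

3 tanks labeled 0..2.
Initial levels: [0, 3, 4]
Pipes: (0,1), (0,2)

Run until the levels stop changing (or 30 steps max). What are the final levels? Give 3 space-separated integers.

Answer: 3 2 2

Derivation:
Step 1: flows [1->0,2->0] -> levels [2 2 3]
Step 2: flows [0=1,2->0] -> levels [3 2 2]
Step 3: flows [0->1,0->2] -> levels [1 3 3]
Step 4: flows [1->0,2->0] -> levels [3 2 2]
  -> period-2 cycle: step 4 state = step 2 state; never stabilizes
  -> state at step 30: (30-2) mod 2 = 0, same as step 2 -> [3 2 2]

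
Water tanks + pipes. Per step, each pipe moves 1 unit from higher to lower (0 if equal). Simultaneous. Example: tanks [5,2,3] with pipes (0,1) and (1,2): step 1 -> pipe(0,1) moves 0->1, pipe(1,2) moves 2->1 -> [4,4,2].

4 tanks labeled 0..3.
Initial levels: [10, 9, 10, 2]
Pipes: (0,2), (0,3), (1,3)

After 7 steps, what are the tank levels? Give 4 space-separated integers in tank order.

Step 1: flows [0=2,0->3,1->3] -> levels [9 8 10 4]
Step 2: flows [2->0,0->3,1->3] -> levels [9 7 9 6]
Step 3: flows [0=2,0->3,1->3] -> levels [8 6 9 8]
Step 4: flows [2->0,0=3,3->1] -> levels [9 7 8 7]
Step 5: flows [0->2,0->3,1=3] -> levels [7 7 9 8]
Step 6: flows [2->0,3->0,3->1] -> levels [9 8 8 6]
Step 7: flows [0->2,0->3,1->3] -> levels [7 7 9 8]

Answer: 7 7 9 8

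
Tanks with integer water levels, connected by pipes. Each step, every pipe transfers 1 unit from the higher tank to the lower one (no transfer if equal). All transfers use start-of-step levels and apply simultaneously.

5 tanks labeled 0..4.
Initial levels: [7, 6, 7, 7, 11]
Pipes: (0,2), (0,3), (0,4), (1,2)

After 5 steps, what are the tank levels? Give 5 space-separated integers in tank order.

Answer: 10 7 6 7 8

Derivation:
Step 1: flows [0=2,0=3,4->0,2->1] -> levels [8 7 6 7 10]
Step 2: flows [0->2,0->3,4->0,1->2] -> levels [7 6 8 8 9]
Step 3: flows [2->0,3->0,4->0,2->1] -> levels [10 7 6 7 8]
Step 4: flows [0->2,0->3,0->4,1->2] -> levels [7 6 8 8 9]
  -> period-2 cycle: step 4 state = step 2 state
  -> state at step 5: (5-2) mod 2 = 1, same as step 3 -> [10 7 6 7 8]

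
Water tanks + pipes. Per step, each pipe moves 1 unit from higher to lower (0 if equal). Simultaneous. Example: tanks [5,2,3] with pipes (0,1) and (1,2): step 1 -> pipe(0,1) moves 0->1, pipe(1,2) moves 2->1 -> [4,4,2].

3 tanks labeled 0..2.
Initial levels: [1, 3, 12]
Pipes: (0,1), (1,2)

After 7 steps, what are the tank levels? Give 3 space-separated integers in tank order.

Answer: 5 6 5

Derivation:
Step 1: flows [1->0,2->1] -> levels [2 3 11]
Step 2: flows [1->0,2->1] -> levels [3 3 10]
Step 3: flows [0=1,2->1] -> levels [3 4 9]
Step 4: flows [1->0,2->1] -> levels [4 4 8]
Step 5: flows [0=1,2->1] -> levels [4 5 7]
Step 6: flows [1->0,2->1] -> levels [5 5 6]
Step 7: flows [0=1,2->1] -> levels [5 6 5]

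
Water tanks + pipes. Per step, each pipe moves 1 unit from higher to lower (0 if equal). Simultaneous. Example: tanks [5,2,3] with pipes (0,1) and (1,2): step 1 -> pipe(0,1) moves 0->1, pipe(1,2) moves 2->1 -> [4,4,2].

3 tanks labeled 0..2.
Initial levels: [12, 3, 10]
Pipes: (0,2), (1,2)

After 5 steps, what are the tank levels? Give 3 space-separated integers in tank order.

Answer: 9 8 8

Derivation:
Step 1: flows [0->2,2->1] -> levels [11 4 10]
Step 2: flows [0->2,2->1] -> levels [10 5 10]
Step 3: flows [0=2,2->1] -> levels [10 6 9]
Step 4: flows [0->2,2->1] -> levels [9 7 9]
Step 5: flows [0=2,2->1] -> levels [9 8 8]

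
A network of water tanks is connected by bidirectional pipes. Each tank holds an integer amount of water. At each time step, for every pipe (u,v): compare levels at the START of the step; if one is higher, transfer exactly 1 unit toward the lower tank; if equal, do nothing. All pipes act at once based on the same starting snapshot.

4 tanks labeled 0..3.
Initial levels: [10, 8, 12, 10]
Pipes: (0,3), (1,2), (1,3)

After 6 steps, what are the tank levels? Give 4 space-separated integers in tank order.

Step 1: flows [0=3,2->1,3->1] -> levels [10 10 11 9]
Step 2: flows [0->3,2->1,1->3] -> levels [9 10 10 11]
Step 3: flows [3->0,1=2,3->1] -> levels [10 11 10 9]
Step 4: flows [0->3,1->2,1->3] -> levels [9 9 11 11]
Step 5: flows [3->0,2->1,3->1] -> levels [10 11 10 9]
  -> period-2 cycle: step 5 state = step 3 state
  -> state at step 6: (6-3) mod 2 = 1, same as step 4 -> [9 9 11 11]

Answer: 9 9 11 11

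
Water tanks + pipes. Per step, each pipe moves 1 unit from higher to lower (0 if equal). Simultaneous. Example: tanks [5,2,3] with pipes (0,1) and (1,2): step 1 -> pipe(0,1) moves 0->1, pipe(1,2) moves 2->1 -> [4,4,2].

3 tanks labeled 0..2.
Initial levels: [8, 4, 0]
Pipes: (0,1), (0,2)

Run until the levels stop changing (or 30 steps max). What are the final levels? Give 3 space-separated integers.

Step 1: flows [0->1,0->2] -> levels [6 5 1]
Step 2: flows [0->1,0->2] -> levels [4 6 2]
Step 3: flows [1->0,0->2] -> levels [4 5 3]
Step 4: flows [1->0,0->2] -> levels [4 4 4]
Step 5: flows [0=1,0=2] -> levels [4 4 4]
  -> stable (no change)

Answer: 4 4 4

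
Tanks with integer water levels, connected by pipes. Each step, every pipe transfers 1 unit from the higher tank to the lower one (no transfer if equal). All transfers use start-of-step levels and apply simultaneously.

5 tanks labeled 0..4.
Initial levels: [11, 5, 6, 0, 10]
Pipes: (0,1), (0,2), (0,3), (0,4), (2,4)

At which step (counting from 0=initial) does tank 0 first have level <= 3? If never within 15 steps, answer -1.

Step 1: flows [0->1,0->2,0->3,0->4,4->2] -> levels [7 6 8 1 10]
Step 2: flows [0->1,2->0,0->3,4->0,4->2] -> levels [7 7 8 2 8]
Step 3: flows [0=1,2->0,0->3,4->0,2=4] -> levels [8 7 7 3 7]
Step 4: flows [0->1,0->2,0->3,0->4,2=4] -> levels [4 8 8 4 8]
Step 5: flows [1->0,2->0,0=3,4->0,2=4] -> levels [7 7 7 4 7]
Step 6: flows [0=1,0=2,0->3,0=4,2=4] -> levels [6 7 7 5 7]
Step 7: flows [1->0,2->0,0->3,4->0,2=4] -> levels [8 6 6 6 6]
Step 8: flows [0->1,0->2,0->3,0->4,2=4] -> levels [4 7 7 7 7]
Step 9: flows [1->0,2->0,3->0,4->0,2=4] -> levels [8 6 6 6 6]
  -> period-2 cycle (repeats step 7); tank 0 never drops to <=3
Tank 0 never reaches <=3 within 15 steps

Answer: -1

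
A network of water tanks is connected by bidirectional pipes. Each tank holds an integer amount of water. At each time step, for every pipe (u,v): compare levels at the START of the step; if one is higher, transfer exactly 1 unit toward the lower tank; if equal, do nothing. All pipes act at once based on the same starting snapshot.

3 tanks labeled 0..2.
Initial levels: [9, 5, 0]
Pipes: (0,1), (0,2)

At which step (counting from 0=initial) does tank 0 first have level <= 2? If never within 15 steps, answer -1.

Answer: -1

Derivation:
Step 1: flows [0->1,0->2] -> levels [7 6 1]
Step 2: flows [0->1,0->2] -> levels [5 7 2]
Step 3: flows [1->0,0->2] -> levels [5 6 3]
Step 4: flows [1->0,0->2] -> levels [5 5 4]
Step 5: flows [0=1,0->2] -> levels [4 5 5]
Step 6: flows [1->0,2->0] -> levels [6 4 4]
Step 7: flows [0->1,0->2] -> levels [4 5 5]
  -> period-2 cycle (repeats step 5); tank 0 never drops to <=2
Tank 0 never reaches <=2 within 15 steps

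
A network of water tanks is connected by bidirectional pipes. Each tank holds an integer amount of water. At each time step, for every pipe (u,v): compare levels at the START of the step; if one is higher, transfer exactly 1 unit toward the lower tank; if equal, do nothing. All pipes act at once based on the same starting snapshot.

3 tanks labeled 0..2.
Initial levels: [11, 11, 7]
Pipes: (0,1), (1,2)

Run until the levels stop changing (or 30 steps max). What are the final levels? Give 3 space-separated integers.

Step 1: flows [0=1,1->2] -> levels [11 10 8]
Step 2: flows [0->1,1->2] -> levels [10 10 9]
Step 3: flows [0=1,1->2] -> levels [10 9 10]
Step 4: flows [0->1,2->1] -> levels [9 11 9]
Step 5: flows [1->0,1->2] -> levels [10 9 10]
  -> period-2 cycle: step 5 state = step 3 state; never stabilizes
  -> state at step 30: (30-3) mod 2 = 1, same as step 4 -> [9 11 9]

Answer: 9 11 9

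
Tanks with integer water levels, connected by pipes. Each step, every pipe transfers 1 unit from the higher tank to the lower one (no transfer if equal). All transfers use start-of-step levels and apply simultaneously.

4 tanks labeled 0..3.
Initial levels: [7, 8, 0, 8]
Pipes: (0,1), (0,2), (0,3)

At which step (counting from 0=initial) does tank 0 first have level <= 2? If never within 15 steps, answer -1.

Step 1: flows [1->0,0->2,3->0] -> levels [8 7 1 7]
Step 2: flows [0->1,0->2,0->3] -> levels [5 8 2 8]
Step 3: flows [1->0,0->2,3->0] -> levels [6 7 3 7]
Step 4: flows [1->0,0->2,3->0] -> levels [7 6 4 6]
Step 5: flows [0->1,0->2,0->3] -> levels [4 7 5 7]
Step 6: flows [1->0,2->0,3->0] -> levels [7 6 4 6]
  -> period-2 cycle (repeats step 4); tank 0 never drops to <=2
Tank 0 never reaches <=2 within 15 steps

Answer: -1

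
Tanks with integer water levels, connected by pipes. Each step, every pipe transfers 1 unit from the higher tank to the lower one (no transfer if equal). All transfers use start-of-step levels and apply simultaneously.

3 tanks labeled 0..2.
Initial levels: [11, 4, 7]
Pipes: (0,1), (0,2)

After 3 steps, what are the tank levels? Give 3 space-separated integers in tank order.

Answer: 7 7 8

Derivation:
Step 1: flows [0->1,0->2] -> levels [9 5 8]
Step 2: flows [0->1,0->2] -> levels [7 6 9]
Step 3: flows [0->1,2->0] -> levels [7 7 8]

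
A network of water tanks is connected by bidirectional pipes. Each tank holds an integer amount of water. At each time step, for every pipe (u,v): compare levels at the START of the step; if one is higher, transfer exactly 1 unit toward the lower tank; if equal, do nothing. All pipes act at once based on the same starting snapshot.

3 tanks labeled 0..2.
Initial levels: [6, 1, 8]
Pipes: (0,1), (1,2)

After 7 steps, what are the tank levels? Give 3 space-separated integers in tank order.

Step 1: flows [0->1,2->1] -> levels [5 3 7]
Step 2: flows [0->1,2->1] -> levels [4 5 6]
Step 3: flows [1->0,2->1] -> levels [5 5 5]
Step 4: flows [0=1,1=2] -> levels [5 5 5]
  -> stable; steps 5..7 unchanged -> [5 5 5]

Answer: 5 5 5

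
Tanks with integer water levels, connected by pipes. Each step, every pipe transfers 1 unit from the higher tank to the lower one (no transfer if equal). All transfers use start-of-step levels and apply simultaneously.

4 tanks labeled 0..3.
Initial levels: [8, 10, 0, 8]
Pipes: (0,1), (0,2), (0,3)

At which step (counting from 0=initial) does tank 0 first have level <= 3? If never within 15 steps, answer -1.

Step 1: flows [1->0,0->2,0=3] -> levels [8 9 1 8]
Step 2: flows [1->0,0->2,0=3] -> levels [8 8 2 8]
Step 3: flows [0=1,0->2,0=3] -> levels [7 8 3 8]
Step 4: flows [1->0,0->2,3->0] -> levels [8 7 4 7]
Step 5: flows [0->1,0->2,0->3] -> levels [5 8 5 8]
Step 6: flows [1->0,0=2,3->0] -> levels [7 7 5 7]
Step 7: flows [0=1,0->2,0=3] -> levels [6 7 6 7]
Step 8: flows [1->0,0=2,3->0] -> levels [8 6 6 6]
Step 9: flows [0->1,0->2,0->3] -> levels [5 7 7 7]
Step 10: flows [1->0,2->0,3->0] -> levels [8 6 6 6]
  -> period-2 cycle (repeats step 8); tank 0 never drops to <=3
Tank 0 never reaches <=3 within 15 steps

Answer: -1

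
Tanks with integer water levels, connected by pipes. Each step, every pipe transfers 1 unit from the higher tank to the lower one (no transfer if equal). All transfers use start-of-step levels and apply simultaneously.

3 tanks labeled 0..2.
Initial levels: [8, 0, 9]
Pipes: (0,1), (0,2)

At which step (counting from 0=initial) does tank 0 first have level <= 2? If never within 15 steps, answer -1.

Answer: -1

Derivation:
Step 1: flows [0->1,2->0] -> levels [8 1 8]
Step 2: flows [0->1,0=2] -> levels [7 2 8]
Step 3: flows [0->1,2->0] -> levels [7 3 7]
Step 4: flows [0->1,0=2] -> levels [6 4 7]
Step 5: flows [0->1,2->0] -> levels [6 5 6]
Step 6: flows [0->1,0=2] -> levels [5 6 6]
Step 7: flows [1->0,2->0] -> levels [7 5 5]
Step 8: flows [0->1,0->2] -> levels [5 6 6]
  -> period-2 cycle (repeats step 6); tank 0 never drops to <=2
Tank 0 never reaches <=2 within 15 steps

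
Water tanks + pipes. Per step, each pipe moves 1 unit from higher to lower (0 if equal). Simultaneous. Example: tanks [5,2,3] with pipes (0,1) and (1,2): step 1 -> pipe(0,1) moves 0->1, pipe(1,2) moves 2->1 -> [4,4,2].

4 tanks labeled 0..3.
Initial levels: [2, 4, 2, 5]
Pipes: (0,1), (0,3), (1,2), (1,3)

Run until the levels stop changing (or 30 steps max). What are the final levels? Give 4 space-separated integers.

Step 1: flows [1->0,3->0,1->2,3->1] -> levels [4 3 3 3]
Step 2: flows [0->1,0->3,1=2,1=3] -> levels [2 4 3 4]
Step 3: flows [1->0,3->0,1->2,1=3] -> levels [4 2 4 3]
Step 4: flows [0->1,0->3,2->1,3->1] -> levels [2 5 3 3]
Step 5: flows [1->0,3->0,1->2,1->3] -> levels [4 2 4 3]
  -> period-2 cycle: step 5 state = step 3 state; never stabilizes
  -> state at step 30: (30-3) mod 2 = 1, same as step 4 -> [2 5 3 3]

Answer: 2 5 3 3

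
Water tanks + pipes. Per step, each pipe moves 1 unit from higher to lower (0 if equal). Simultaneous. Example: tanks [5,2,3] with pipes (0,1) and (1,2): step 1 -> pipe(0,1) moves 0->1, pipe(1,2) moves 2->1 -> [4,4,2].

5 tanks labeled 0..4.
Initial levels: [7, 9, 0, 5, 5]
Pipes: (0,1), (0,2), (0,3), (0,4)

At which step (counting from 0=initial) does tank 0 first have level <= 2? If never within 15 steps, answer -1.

Answer: -1

Derivation:
Step 1: flows [1->0,0->2,0->3,0->4] -> levels [5 8 1 6 6]
Step 2: flows [1->0,0->2,3->0,4->0] -> levels [7 7 2 5 5]
Step 3: flows [0=1,0->2,0->3,0->4] -> levels [4 7 3 6 6]
Step 4: flows [1->0,0->2,3->0,4->0] -> levels [6 6 4 5 5]
Step 5: flows [0=1,0->2,0->3,0->4] -> levels [3 6 5 6 6]
Step 6: flows [1->0,2->0,3->0,4->0] -> levels [7 5 4 5 5]
Step 7: flows [0->1,0->2,0->3,0->4] -> levels [3 6 5 6 6]
  -> period-2 cycle (repeats step 5); tank 0 never drops to <=2
Tank 0 never reaches <=2 within 15 steps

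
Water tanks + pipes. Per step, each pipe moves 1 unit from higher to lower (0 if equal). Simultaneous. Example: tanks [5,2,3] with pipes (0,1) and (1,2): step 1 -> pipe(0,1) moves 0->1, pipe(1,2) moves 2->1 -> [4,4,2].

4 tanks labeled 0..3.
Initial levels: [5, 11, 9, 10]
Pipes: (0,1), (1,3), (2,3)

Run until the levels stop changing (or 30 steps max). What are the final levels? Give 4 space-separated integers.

Step 1: flows [1->0,1->3,3->2] -> levels [6 9 10 10]
Step 2: flows [1->0,3->1,2=3] -> levels [7 9 10 9]
Step 3: flows [1->0,1=3,2->3] -> levels [8 8 9 10]
Step 4: flows [0=1,3->1,3->2] -> levels [8 9 10 8]
Step 5: flows [1->0,1->3,2->3] -> levels [9 7 9 10]
Step 6: flows [0->1,3->1,3->2] -> levels [8 9 10 8]
  -> period-2 cycle: step 6 state = step 4 state; never stabilizes
  -> state at step 30: (30-4) mod 2 = 0, same as step 4 -> [8 9 10 8]

Answer: 8 9 10 8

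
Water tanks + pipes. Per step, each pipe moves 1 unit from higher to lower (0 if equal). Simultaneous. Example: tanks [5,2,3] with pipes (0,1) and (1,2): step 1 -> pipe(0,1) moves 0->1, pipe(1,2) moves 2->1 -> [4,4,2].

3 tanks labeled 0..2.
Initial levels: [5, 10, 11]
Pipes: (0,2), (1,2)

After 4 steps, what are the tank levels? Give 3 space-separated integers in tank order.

Answer: 9 9 8

Derivation:
Step 1: flows [2->0,2->1] -> levels [6 11 9]
Step 2: flows [2->0,1->2] -> levels [7 10 9]
Step 3: flows [2->0,1->2] -> levels [8 9 9]
Step 4: flows [2->0,1=2] -> levels [9 9 8]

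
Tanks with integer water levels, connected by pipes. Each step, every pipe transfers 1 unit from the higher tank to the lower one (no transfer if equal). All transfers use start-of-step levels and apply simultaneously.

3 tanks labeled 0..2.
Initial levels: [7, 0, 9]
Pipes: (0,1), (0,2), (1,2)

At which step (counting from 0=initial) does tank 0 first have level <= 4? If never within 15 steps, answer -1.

Answer: -1

Derivation:
Step 1: flows [0->1,2->0,2->1] -> levels [7 2 7]
Step 2: flows [0->1,0=2,2->1] -> levels [6 4 6]
Step 3: flows [0->1,0=2,2->1] -> levels [5 6 5]
Step 4: flows [1->0,0=2,1->2] -> levels [6 4 6]
  -> period-2 cycle (repeats step 2); tank 0 never drops to <=4
Tank 0 never reaches <=4 within 15 steps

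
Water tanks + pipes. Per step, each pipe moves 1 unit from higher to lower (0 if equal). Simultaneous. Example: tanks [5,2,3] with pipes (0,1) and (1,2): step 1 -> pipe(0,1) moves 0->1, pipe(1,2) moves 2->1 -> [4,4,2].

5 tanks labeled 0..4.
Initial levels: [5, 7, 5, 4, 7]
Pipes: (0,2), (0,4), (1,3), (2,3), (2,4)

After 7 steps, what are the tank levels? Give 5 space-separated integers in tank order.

Step 1: flows [0=2,4->0,1->3,2->3,4->2] -> levels [6 6 5 6 5]
Step 2: flows [0->2,0->4,1=3,3->2,2=4] -> levels [4 6 7 5 6]
Step 3: flows [2->0,4->0,1->3,2->3,2->4] -> levels [6 5 4 7 6]
Step 4: flows [0->2,0=4,3->1,3->2,4->2] -> levels [5 6 7 5 5]
Step 5: flows [2->0,0=4,1->3,2->3,2->4] -> levels [6 5 4 7 6]
  -> period-2 cycle: step 5 state = step 3 state
  -> state at step 7: (7-3) mod 2 = 0, same as step 3 -> [6 5 4 7 6]

Answer: 6 5 4 7 6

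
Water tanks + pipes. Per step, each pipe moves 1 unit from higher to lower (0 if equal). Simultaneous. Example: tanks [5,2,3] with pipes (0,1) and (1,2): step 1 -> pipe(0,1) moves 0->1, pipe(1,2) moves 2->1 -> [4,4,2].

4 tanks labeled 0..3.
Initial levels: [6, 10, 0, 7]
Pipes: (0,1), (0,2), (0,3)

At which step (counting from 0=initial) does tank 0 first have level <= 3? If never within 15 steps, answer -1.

Answer: -1

Derivation:
Step 1: flows [1->0,0->2,3->0] -> levels [7 9 1 6]
Step 2: flows [1->0,0->2,0->3] -> levels [6 8 2 7]
Step 3: flows [1->0,0->2,3->0] -> levels [7 7 3 6]
Step 4: flows [0=1,0->2,0->3] -> levels [5 7 4 7]
Step 5: flows [1->0,0->2,3->0] -> levels [6 6 5 6]
Step 6: flows [0=1,0->2,0=3] -> levels [5 6 6 6]
Step 7: flows [1->0,2->0,3->0] -> levels [8 5 5 5]
Step 8: flows [0->1,0->2,0->3] -> levels [5 6 6 6]
  -> period-2 cycle (repeats step 6); tank 0 never drops to <=3
Tank 0 never reaches <=3 within 15 steps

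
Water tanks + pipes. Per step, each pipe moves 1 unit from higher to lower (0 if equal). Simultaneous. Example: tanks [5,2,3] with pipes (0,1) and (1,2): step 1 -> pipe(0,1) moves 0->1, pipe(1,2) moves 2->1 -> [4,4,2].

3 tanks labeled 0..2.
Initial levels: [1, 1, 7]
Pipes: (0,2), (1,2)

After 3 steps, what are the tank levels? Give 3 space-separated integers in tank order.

Answer: 3 3 3

Derivation:
Step 1: flows [2->0,2->1] -> levels [2 2 5]
Step 2: flows [2->0,2->1] -> levels [3 3 3]
Step 3: flows [0=2,1=2] -> levels [3 3 3]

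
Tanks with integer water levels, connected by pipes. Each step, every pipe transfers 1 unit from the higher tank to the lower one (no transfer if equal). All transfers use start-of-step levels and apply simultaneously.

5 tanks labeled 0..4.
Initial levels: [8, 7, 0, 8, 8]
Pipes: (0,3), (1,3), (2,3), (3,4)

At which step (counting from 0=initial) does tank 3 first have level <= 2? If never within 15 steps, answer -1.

Answer: -1

Derivation:
Step 1: flows [0=3,3->1,3->2,3=4] -> levels [8 8 1 6 8]
Step 2: flows [0->3,1->3,3->2,4->3] -> levels [7 7 2 8 7]
Step 3: flows [3->0,3->1,3->2,3->4] -> levels [8 8 3 4 8]
Step 4: flows [0->3,1->3,3->2,4->3] -> levels [7 7 4 6 7]
Step 5: flows [0->3,1->3,3->2,4->3] -> levels [6 6 5 8 6]
Step 6: flows [3->0,3->1,3->2,3->4] -> levels [7 7 6 4 7]
Step 7: flows [0->3,1->3,2->3,4->3] -> levels [6 6 5 8 6]
  -> period-2 cycle (repeats step 5); tank 3 never drops to <=2
Tank 3 never reaches <=2 within 15 steps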